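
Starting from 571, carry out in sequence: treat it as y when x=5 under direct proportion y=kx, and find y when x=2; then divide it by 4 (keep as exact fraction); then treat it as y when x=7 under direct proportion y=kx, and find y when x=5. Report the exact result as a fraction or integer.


Start with 571.
Step 1: Direct prop: k = (571)/5; new y = k*2 = 571*2/5 = 1142/5
Step 2: Divide by 4: 1142/5 / 4 = 571/10
Step 3: Direct prop: k = (571/10)/7; new y = k*5 = 571/10*5/7 = 571/14
Final result = 571/14

571/14


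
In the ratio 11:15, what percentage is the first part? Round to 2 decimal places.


Total parts = 11 + 15 = 26
First part fraction = 11/26
Percentage = (11/26) * 100
= 0.423077 * 100
= 42.31%

42.31


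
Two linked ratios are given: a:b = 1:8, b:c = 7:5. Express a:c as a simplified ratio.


Given a:b = 1:8 and b:c = 7:5
Make b consistent. Multiply first ratio by 7: a:b = 7:56
Multiply second ratio by 8: b:c = 56:40
Now b = 56 in both, so a:b:c = 7:56:40
Therefore a:c = 7:40
Simplify by GCD: a:c = 7:40

7:40


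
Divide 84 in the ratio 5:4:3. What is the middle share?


Ratio = 5:4:3
Total parts = 5 + 4 + 3 = 12
Value per part = 84 / 12 = 7
First share = 5 * 7 = 35
Middle share = 4 * 7 = 28
Third share = 3 * 7 = 21

28


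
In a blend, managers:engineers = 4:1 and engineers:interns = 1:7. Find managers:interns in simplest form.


Given a:b = 4:1 and b:c = 1:7
Make b consistent. Multiply first ratio by 1: a:b = 4:1
Multiply second ratio by 1: b:c = 1:7
Now b = 1 in both, so a:b:c = 4:1:7
Therefore a:c = 4:7
Simplify by GCD: a:c = 4:7

4:7


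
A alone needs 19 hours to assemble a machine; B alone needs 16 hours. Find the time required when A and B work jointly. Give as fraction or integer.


Rate of A = 1/19 job per hour
Rate of B = 1/16 job per hour
Combined rate = 1/19 + 1/16
Find common denominator: (16 + 19)/(19*16) = 35/304
Combined rate = 35/304 job per hour
Time together = 1 / (35/304) = 304/35 hours

304/35


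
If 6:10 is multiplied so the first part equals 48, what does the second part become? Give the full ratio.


Original ratio: 6:10
First term target: 48
Scale factor = 48 / 6 = 8
Multiply second term: 10 * 8 = 80
Equivalent ratio = 48:80

48:80


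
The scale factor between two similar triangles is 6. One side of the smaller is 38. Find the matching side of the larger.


Similar triangles have proportional sides
Scale factor = 6
Smaller side = 38
Corresponding larger side = 38 * 6
= 228

228


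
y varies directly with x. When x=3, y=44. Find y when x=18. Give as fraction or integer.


Direct proportion: y = kx
Find k: k = 44/3 = 44/3
Compute y at x=18: y = 44/3 * 18
y = 264

264


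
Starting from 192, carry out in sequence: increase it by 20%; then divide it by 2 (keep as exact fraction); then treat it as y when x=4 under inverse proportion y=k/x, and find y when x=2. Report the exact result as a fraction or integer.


Start with 192.
Step 1: Increase by 20%: 192 * 120/100 = 1152/5
Step 2: Divide by 2: 1152/5 / 2 = 576/5
Step 3: Inverse prop: k = (576/5)*4; new y = k/2 = 576/5*4/2 = 1152/5
Final result = 1152/5

1152/5


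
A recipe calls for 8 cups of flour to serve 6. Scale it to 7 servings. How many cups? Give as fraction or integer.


Original: 8 cups for 6 servings
Target servings = 7
Scaling factor = 7/6
New amount = 8 * 7/6
= 56/6
= 28/3 cups

28/3


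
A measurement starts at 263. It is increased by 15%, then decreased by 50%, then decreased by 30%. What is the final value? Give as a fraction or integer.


Start: 263
Step 1: increase by 15% => multiply by 115/100
  263 * 115/100 = 6049/20
Step 2: decrease by 50% => multiply by 50/100
  6049/20 * 50/100 = 6049/40
Step 3: decrease by 30% => multiply by 70/100
  6049/40 * 70/100 = 42343/400
Final value = 42343/400

42343/400


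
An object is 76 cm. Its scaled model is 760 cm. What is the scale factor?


Original length = 76 cm
Scaled length = 760 cm
Scale factor = 760 / 76
= 10

10


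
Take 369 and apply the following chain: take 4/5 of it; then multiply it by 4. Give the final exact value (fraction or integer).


Start with 369.
Step 1: Take 4/5: 369 * 4/5 = 1476/5
Step 2: Multiply by 4: 1476/5 * 4 = 5904/5
Final result = 5904/5

5904/5


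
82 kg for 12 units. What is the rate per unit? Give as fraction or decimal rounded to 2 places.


Total kg = 82
Number of units = 12
Unit rate = 82 / 12
= 6.83 kg per unit

6.83


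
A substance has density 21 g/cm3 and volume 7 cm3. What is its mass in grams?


Using mass = density * volume
Density = 21 g/cm3
Volume = 7 cm3
Mass = 21 * 7
= 147 g

147


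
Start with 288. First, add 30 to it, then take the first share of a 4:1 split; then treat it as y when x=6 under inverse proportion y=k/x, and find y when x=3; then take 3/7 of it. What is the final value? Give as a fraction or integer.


Start with 288.
Step 1: Add 30: 288+30=318; split 4:1 first = 318*4/5 = 1272/5
Step 2: Inverse prop: k = (1272/5)*6; new y = k/3 = 1272/5*6/3 = 2544/5
Step 3: Take 3/7: 2544/5 * 3/7 = 7632/35
Final result = 7632/35

7632/35


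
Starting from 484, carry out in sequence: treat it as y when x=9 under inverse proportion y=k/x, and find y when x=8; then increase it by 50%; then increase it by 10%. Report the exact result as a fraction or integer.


Start with 484.
Step 1: Inverse prop: k = (484)*9; new y = k/8 = 484*9/8 = 1089/2
Step 2: Increase by 50%: 1089/2 * 150/100 = 3267/4
Step 3: Increase by 10%: 3267/4 * 110/100 = 35937/40
Final result = 35937/40

35937/40


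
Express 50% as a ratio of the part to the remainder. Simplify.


Part = 50%, Remainder = 50%
Ratio = 50:50
GCD(50, 50) = 50
Simplify: 1:1 = 1:1

1:1


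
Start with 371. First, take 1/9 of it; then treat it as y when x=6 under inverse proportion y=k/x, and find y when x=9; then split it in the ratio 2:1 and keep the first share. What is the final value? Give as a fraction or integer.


Start with 371.
Step 1: Take 1/9: 371 * 1/9 = 371/9
Step 2: Inverse prop: k = (371/9)*6; new y = k/9 = 371/9*6/9 = 742/27
Step 3: Split 2:1, first share = 742/27 * 2/3 = 1484/81
Final result = 1484/81

1484/81


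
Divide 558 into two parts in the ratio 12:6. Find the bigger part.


Total parts = 12 + 6 = 18
Value per part = 558 / 18 = 31
First share = 12 * 31 = 372
Second share = 6 * 31 = 186
Larger share = 372

372


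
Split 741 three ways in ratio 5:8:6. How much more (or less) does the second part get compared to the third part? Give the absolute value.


Total parts = 5 + 8 + 6 = 19
Value per part = 741 / 19 = 39
Shares: 5*39=195, 8*39=312, 6*39=234
Second share = 312, third share = 234
Difference = |312 - 234| = 78

78


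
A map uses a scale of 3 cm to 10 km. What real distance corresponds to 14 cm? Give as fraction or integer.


Map scale: 3 cm = 10 km
Measured distance on map = 14 cm
Set up proportion: 14 * 10 / 3
= 140 / 3
= 140/3 km

140/3


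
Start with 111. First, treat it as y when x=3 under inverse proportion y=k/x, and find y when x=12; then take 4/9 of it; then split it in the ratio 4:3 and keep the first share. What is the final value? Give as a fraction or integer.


Start with 111.
Step 1: Inverse prop: k = (111)*3; new y = k/12 = 111*3/12 = 111/4
Step 2: Take 4/9: 111/4 * 4/9 = 37/3
Step 3: Split 4:3, first share = 37/3 * 4/7 = 148/21
Final result = 148/21

148/21


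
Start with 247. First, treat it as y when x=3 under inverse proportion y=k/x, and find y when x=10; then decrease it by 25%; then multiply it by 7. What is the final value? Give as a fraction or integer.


Start with 247.
Step 1: Inverse prop: k = (247)*3; new y = k/10 = 247*3/10 = 741/10
Step 2: Decrease by 25%: 741/10 * 75/100 = 2223/40
Step 3: Multiply by 7: 2223/40 * 7 = 15561/40
Final result = 15561/40

15561/40


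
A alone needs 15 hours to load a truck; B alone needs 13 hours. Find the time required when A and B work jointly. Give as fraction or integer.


Rate of A = 1/15 job per hour
Rate of B = 1/13 job per hour
Combined rate = 1/15 + 1/13
Find common denominator: (13 + 15)/(15*13) = 28/195
Combined rate = 28/195 job per hour
Time together = 1 / (28/195) = 195/28 hours

195/28


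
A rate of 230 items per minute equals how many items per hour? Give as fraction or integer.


Converting from per minute to per hour
Rate = 230 items per minute
Multiply by 60: 230 * 60
= 13800 items per hour

13800


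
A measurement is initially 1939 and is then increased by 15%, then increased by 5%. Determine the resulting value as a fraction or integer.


Start: 1939
Step 1: increase by 15% => multiply by 115/100
  1939 * 115/100 = 44597/20
Step 2: increase by 5% => multiply by 105/100
  44597/20 * 105/100 = 936537/400
Final value = 936537/400

936537/400


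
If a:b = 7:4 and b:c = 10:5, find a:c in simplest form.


Given a:b = 7:4 and b:c = 10:5
Make b consistent. Multiply first ratio by 10: a:b = 70:40
Multiply second ratio by 4: b:c = 40:20
Now b = 40 in both, so a:b:c = 70:40:20
Therefore a:c = 70:20
Simplify by GCD: a:c = 7:2

7:2


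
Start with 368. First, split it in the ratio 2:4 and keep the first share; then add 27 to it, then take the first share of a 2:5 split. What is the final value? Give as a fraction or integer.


Start with 368.
Step 1: Split 2:4, first share = 368 * 2/6 = 368/3
Step 2: Add 27: 368/3+27=449/3; split 2:5 first = 449/3*2/7 = 898/21
Final result = 898/21

898/21


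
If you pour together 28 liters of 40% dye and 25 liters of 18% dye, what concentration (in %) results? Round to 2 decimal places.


Solute in mixture 1 = 40% of 28 L = 28*40/100 = 56/5 L
Solute in mixture 2 = 18% of 25 L = 25*18/100 = 9/2 L
Total solute = 56/5 + 9/2 = 157/10 L
Total volume = 28 + 25 = 53 L
Final concentration = 157/10/53 * 100 = 29.62%

29.62


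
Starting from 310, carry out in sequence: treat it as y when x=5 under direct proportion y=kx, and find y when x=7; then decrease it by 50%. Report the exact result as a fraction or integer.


Start with 310.
Step 1: Direct prop: k = (310)/5; new y = k*7 = 310*7/5 = 434
Step 2: Decrease by 50%: 434 * 50/100 = 217
Final result = 217

217


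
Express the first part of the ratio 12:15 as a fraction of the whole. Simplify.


Total parts = 12 + 15 = 27
First part fraction = 12/27
Simplify: 12/27 = 4/9

4/9


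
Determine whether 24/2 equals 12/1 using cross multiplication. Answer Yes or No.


Cross multiply to check 24/2 = 12/1
Left cross product: 24 * 1 = 24
Right cross product: 2 * 12 = 24
24 = 24
Equal, so proportions match => Yes

Yes


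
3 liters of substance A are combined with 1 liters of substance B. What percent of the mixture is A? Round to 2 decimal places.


Volume of A = 3 L
Volume of B = 1 L
Total volume = 3 + 1 = 4 L
Percentage of A = (3/4) * 100
= 75.00%

75.00


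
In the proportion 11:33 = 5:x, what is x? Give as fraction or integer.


Setting up: 11/33 = 5/x
Cross multiply: 11 * x = 33 * 5
11x = 165
x = 165/11
x = 15

15


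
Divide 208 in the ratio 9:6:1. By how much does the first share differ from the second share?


Total parts = 9 + 6 + 1 = 16
Value per part = 208 / 16 = 13
Shares: 9*13=117, 6*13=78, 1*13=13
First share = 117, second share = 78
Difference = |117 - 78| = 39

39


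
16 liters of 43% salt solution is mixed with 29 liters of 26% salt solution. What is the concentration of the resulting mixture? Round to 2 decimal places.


Solute in mixture 1 = 43% of 16 L = 16*43/100 = 172/25 L
Solute in mixture 2 = 26% of 29 L = 29*26/100 = 377/50 L
Total solute = 172/25 + 377/50 = 721/50 L
Total volume = 16 + 29 = 45 L
Final concentration = 721/50/45 * 100 = 32.04%

32.04


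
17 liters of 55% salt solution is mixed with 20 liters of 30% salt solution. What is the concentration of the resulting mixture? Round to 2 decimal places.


Solute in mixture 1 = 55% of 17 L = 17*55/100 = 187/20 L
Solute in mixture 2 = 30% of 20 L = 20*30/100 = 6 L
Total solute = 187/20 + 6 = 307/20 L
Total volume = 17 + 20 = 37 L
Final concentration = 307/20/37 * 100 = 41.49%

41.49


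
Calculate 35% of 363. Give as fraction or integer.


Compute 35% of 363
Convert percentage: 35% = 35/100
Multiply: 363 * 35/100
= 12705/100
= 2541/20

2541/20


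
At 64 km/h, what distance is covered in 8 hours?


Using distance = speed * time
Speed = 64 km/h
Time = 8 hours
Distance = 64 * 8
= 512 km

512


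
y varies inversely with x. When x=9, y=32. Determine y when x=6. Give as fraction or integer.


Inverse proportion: y = k/x
Find k: k = 9 * 32 = 288
Compute y at x=6: y = 288/6
y = 48

48


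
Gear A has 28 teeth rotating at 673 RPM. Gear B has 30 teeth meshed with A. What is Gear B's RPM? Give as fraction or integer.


Gear ratio: teeth_A * RPM_A = teeth_B * RPM_B
28 * 673 = 30 * RPM_B
18844 = 30 * RPM_B
RPM_B = 18844 / 30
RPM_B = 9422/15

9422/15


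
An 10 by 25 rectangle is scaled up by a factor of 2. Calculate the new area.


Original dimensions: 10 x 25
Enlargement factor = 2
New width = 10 * 2 = 20
New height = 25 * 2 = 50
New area = 20 * 50 = 1000

1000


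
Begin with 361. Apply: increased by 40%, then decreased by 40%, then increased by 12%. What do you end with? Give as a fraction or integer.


Start: 361
Step 1: increase by 40% => multiply by 140/100
  361 * 140/100 = 2527/5
Step 2: decrease by 40% => multiply by 60/100
  2527/5 * 60/100 = 7581/25
Step 3: increase by 12% => multiply by 112/100
  7581/25 * 112/100 = 212268/625
Final value = 212268/625

212268/625


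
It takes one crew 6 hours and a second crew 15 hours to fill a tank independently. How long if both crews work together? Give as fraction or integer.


Rate of A = 1/6 job per hour
Rate of B = 1/15 job per hour
Combined rate = 1/6 + 1/15
Find common denominator: (15 + 6)/(6*15) = 21/90
Combined rate = 7/30 job per hour
Time together = 1 / (7/30) = 30/7 hours

30/7


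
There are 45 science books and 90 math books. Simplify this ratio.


Find GCD(45, 90)
GCD = 45
Divide both by 45: 45/45 = 1, 90/45 = 2
Simplified ratio = 1:2

1:2


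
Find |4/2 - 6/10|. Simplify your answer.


Simplify: 4/2 = 2 and 6/10 = 3/5
Find common denominator: LCD = 5
Convert: 10/5 and 3/5
Difference = |10 - 3|/5 = 7/5
Simplified = 7/5

7/5


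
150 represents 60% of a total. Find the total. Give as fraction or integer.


Given: 150 is 60% of the whole
Set up: 150 = 60/100 * whole
whole = 150 * 100 / 60
whole = 15000 / 60
whole = 250

250


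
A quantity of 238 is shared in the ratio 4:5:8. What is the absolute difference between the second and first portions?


Total parts = 4 + 5 + 8 = 17
Value per part = 238 / 17 = 14
Shares: 4*14=56, 5*14=70, 8*14=112
Second share = 70, first share = 56
Difference = |70 - 56| = 14

14


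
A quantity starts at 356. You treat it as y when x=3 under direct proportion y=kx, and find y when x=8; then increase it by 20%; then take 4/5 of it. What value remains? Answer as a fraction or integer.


Start with 356.
Step 1: Direct prop: k = (356)/3; new y = k*8 = 356*8/3 = 2848/3
Step 2: Increase by 20%: 2848/3 * 120/100 = 5696/5
Step 3: Take 4/5: 5696/5 * 4/5 = 22784/25
Final result = 22784/25

22784/25


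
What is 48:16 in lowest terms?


Find GCD(48, 16)
GCD = 16
Divide both by 16: 48/16 = 3, 16/16 = 1
Simplified ratio = 3:1

3:1


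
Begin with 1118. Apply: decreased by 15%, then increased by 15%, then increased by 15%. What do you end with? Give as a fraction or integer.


Start: 1118
Step 1: decrease by 15% => multiply by 85/100
  1118 * 85/100 = 9503/10
Step 2: increase by 15% => multiply by 115/100
  9503/10 * 115/100 = 218569/200
Step 3: increase by 15% => multiply by 115/100
  218569/200 * 115/100 = 5027087/4000
Final value = 5027087/4000

5027087/4000


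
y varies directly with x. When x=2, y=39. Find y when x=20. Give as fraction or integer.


Direct proportion: y = kx
Find k: k = 39/2 = 39/2
Compute y at x=20: y = 39/2 * 20
y = 390

390


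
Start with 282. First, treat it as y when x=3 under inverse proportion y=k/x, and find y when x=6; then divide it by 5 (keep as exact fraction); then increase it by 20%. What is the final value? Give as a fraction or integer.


Start with 282.
Step 1: Inverse prop: k = (282)*3; new y = k/6 = 282*3/6 = 141
Step 2: Divide by 5: 141 / 5 = 141/5
Step 3: Increase by 20%: 141/5 * 120/100 = 846/25
Final result = 846/25

846/25


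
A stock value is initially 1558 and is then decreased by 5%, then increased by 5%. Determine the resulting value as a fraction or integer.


Start: 1558
Step 1: decrease by 5% => multiply by 95/100
  1558 * 95/100 = 14801/10
Step 2: increase by 5% => multiply by 105/100
  14801/10 * 105/100 = 310821/200
Final value = 310821/200

310821/200


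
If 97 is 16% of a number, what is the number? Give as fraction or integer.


Given: 97 is 16% of the whole
Set up: 97 = 16/100 * whole
whole = 97 * 100 / 16
whole = 9700 / 16
whole = 2425/4

2425/4


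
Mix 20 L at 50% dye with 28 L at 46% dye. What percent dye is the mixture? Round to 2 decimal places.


Solute in mixture 1 = 50% of 20 L = 20*50/100 = 10 L
Solute in mixture 2 = 46% of 28 L = 28*46/100 = 322/25 L
Total solute = 10 + 322/25 = 572/25 L
Total volume = 20 + 28 = 48 L
Final concentration = 572/25/48 * 100 = 47.67%

47.67


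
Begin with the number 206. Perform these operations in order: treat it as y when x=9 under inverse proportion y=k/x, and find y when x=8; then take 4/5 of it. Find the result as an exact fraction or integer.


Start with 206.
Step 1: Inverse prop: k = (206)*9; new y = k/8 = 206*9/8 = 927/4
Step 2: Take 4/5: 927/4 * 4/5 = 927/5
Final result = 927/5

927/5


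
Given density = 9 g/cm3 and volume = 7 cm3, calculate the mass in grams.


Using mass = density * volume
Density = 9 g/cm3
Volume = 7 cm3
Mass = 9 * 7
= 63 g

63


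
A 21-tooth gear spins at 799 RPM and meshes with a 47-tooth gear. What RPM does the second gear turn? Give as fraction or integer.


Gear ratio: teeth_A * RPM_A = teeth_B * RPM_B
21 * 799 = 47 * RPM_B
16779 = 47 * RPM_B
RPM_B = 16779 / 47
RPM_B = 357

357


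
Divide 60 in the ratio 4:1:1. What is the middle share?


Ratio = 4:1:1
Total parts = 4 + 1 + 1 = 6
Value per part = 60 / 6 = 10
First share = 4 * 10 = 40
Middle share = 1 * 10 = 10
Third share = 1 * 10 = 10

10


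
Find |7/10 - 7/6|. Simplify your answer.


Simplify: 7/10 = 7/10 and 7/6 = 7/6
Find common denominator: LCD = 30
Convert: 21/30 and 35/30
Difference = |21 - 35|/30 = 14/30
Simplified = 7/15

7/15


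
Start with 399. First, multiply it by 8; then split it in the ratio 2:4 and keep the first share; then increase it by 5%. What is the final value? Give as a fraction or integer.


Start with 399.
Step 1: Multiply by 8: 399 * 8 = 3192
Step 2: Split 2:4, first share = 3192 * 2/6 = 1064
Step 3: Increase by 5%: 1064 * 105/100 = 5586/5
Final result = 5586/5

5586/5


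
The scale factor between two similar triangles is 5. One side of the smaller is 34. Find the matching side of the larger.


Similar triangles have proportional sides
Scale factor = 5
Smaller side = 34
Corresponding larger side = 34 * 5
= 170

170


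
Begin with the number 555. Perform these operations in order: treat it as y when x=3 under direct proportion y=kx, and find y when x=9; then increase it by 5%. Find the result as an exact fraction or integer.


Start with 555.
Step 1: Direct prop: k = (555)/3; new y = k*9 = 555*9/3 = 1665
Step 2: Increase by 5%: 1665 * 105/100 = 6993/4
Final result = 6993/4

6993/4


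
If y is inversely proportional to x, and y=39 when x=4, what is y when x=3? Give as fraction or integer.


Inverse proportion: y = k/x
Find k: k = 4 * 39 = 156
Compute y at x=3: y = 156/3
y = 52

52


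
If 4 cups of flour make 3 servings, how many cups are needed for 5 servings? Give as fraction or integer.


Original: 4 cups for 3 servings
Target servings = 5
Scaling factor = 5/3
New amount = 4 * 5/3
= 20/3
= 20/3 cups

20/3


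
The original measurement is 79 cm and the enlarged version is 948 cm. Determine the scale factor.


Original length = 79 cm
Scaled length = 948 cm
Scale factor = 948 / 79
= 12

12


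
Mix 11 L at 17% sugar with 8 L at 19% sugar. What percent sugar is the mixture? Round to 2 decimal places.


Solute in mixture 1 = 17% of 11 L = 11*17/100 = 187/100 L
Solute in mixture 2 = 19% of 8 L = 8*19/100 = 38/25 L
Total solute = 187/100 + 38/25 = 339/100 L
Total volume = 11 + 8 = 19 L
Final concentration = 339/100/19 * 100 = 17.84%

17.84


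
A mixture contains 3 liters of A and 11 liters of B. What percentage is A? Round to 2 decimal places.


Volume of A = 3 L
Volume of B = 11 L
Total volume = 3 + 11 = 14 L
Percentage of A = (3/14) * 100
= 21.43%

21.43


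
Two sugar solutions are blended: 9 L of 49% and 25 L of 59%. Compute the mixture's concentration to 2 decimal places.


Solute in mixture 1 = 49% of 9 L = 9*49/100 = 441/100 L
Solute in mixture 2 = 59% of 25 L = 25*59/100 = 59/4 L
Total solute = 441/100 + 59/4 = 479/25 L
Total volume = 9 + 25 = 34 L
Final concentration = 479/25/34 * 100 = 56.35%

56.35


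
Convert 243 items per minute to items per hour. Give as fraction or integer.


Converting from per minute to per hour
Rate = 243 items per minute
Multiply by 60: 243 * 60
= 14580 items per hour

14580


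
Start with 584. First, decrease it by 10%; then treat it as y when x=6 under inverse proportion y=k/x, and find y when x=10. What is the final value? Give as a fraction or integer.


Start with 584.
Step 1: Decrease by 10%: 584 * 90/100 = 2628/5
Step 2: Inverse prop: k = (2628/5)*6; new y = k/10 = 2628/5*6/10 = 7884/25
Final result = 7884/25

7884/25


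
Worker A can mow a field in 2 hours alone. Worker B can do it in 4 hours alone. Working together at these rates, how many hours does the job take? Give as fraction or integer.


Rate of A = 1/2 job per hour
Rate of B = 1/4 job per hour
Combined rate = 1/2 + 1/4
Find common denominator: (4 + 2)/(2*4) = 6/8
Combined rate = 3/4 job per hour
Time together = 1 / (3/4) = 4/3 hours

4/3


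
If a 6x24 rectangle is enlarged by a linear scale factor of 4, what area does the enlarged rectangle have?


Original dimensions: 6 x 24
Enlargement factor = 4
New width = 6 * 4 = 24
New height = 24 * 4 = 96
New area = 24 * 96 = 2304

2304


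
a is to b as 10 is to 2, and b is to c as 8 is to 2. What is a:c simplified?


Given a:b = 10:2 and b:c = 8:2
Make b consistent. Multiply first ratio by 8: a:b = 80:16
Multiply second ratio by 2: b:c = 16:4
Now b = 16 in both, so a:b:c = 80:16:4
Therefore a:c = 80:4
Simplify by GCD: a:c = 20:1

20:1


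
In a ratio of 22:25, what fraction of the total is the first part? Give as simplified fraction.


Total parts = 22 + 25 = 47
First part fraction = 22/47
Simplify: 22/47 = 22/47

22/47


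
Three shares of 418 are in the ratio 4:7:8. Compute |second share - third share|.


Total parts = 4 + 7 + 8 = 19
Value per part = 418 / 19 = 22
Shares: 4*22=88, 7*22=154, 8*22=176
Second share = 154, third share = 176
Difference = |154 - 176| = 22

22


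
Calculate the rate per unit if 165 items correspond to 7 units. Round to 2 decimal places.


Total items = 165
Number of units = 7
Unit rate = 165 / 7
= 23.57 items per unit

23.57


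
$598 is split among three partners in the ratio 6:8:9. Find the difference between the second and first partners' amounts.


Total parts = 6 + 8 + 9 = 23
Value per part = 598 / 23 = 26
Shares: 6*26=156, 8*26=208, 9*26=234
Second share = 208, first share = 156
Difference = |208 - 156| = 52

52


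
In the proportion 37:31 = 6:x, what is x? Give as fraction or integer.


Setting up: 37/31 = 6/x
Cross multiply: 37 * x = 31 * 6
37x = 186
x = 186/37
x = 186/37

186/37


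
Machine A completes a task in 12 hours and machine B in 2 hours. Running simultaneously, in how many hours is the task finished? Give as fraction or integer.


Rate of A = 1/12 job per hour
Rate of B = 1/2 job per hour
Combined rate = 1/12 + 1/2
Find common denominator: (2 + 12)/(12*2) = 14/24
Combined rate = 7/12 job per hour
Time together = 1 / (7/12) = 12/7 hours

12/7


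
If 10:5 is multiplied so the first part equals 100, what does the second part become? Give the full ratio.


Original ratio: 10:5
First term target: 100
Scale factor = 100 / 10 = 10
Multiply second term: 5 * 10 = 50
Equivalent ratio = 100:50

100:50


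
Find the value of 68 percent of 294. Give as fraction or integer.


Compute 68% of 294
Convert percentage: 68% = 68/100
Multiply: 294 * 68/100
= 19992/100
= 4998/25

4998/25


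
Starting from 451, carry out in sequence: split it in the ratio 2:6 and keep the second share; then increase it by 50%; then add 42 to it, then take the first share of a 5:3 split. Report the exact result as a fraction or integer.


Start with 451.
Step 1: Split 2:6, second share = 451 * 6/8 = 1353/4
Step 2: Increase by 50%: 1353/4 * 150/100 = 4059/8
Step 3: Add 42: 4059/8+42=4395/8; split 5:3 first = 4395/8*5/8 = 21975/64
Final result = 21975/64

21975/64


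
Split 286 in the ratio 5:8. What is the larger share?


Total parts = 5 + 8 = 13
Value per part = 286 / 13 = 22
First share = 5 * 22 = 110
Second share = 8 * 22 = 176
Larger share = 176

176


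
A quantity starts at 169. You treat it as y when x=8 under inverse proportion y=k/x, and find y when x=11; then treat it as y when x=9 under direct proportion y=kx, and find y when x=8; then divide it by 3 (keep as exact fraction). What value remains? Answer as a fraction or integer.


Start with 169.
Step 1: Inverse prop: k = (169)*8; new y = k/11 = 169*8/11 = 1352/11
Step 2: Direct prop: k = (1352/11)/9; new y = k*8 = 1352/11*8/9 = 10816/99
Step 3: Divide by 3: 10816/99 / 3 = 10816/297
Final result = 10816/297

10816/297


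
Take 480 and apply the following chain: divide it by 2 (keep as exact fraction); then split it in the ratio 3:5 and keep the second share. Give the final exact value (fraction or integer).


Start with 480.
Step 1: Divide by 2: 480 / 2 = 240
Step 2: Split 3:5, second share = 240 * 5/8 = 150
Final result = 150

150


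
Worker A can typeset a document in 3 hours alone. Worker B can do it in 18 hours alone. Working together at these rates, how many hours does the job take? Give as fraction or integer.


Rate of A = 1/3 job per hour
Rate of B = 1/18 job per hour
Combined rate = 1/3 + 1/18
Find common denominator: (18 + 3)/(3*18) = 21/54
Combined rate = 7/18 job per hour
Time together = 1 / (7/18) = 18/7 hours

18/7


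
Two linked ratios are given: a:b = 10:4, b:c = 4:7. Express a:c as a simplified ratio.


Given a:b = 10:4 and b:c = 4:7
Make b consistent. Multiply first ratio by 4: a:b = 40:16
Multiply second ratio by 4: b:c = 16:28
Now b = 16 in both, so a:b:c = 40:16:28
Therefore a:c = 40:28
Simplify by GCD: a:c = 10:7

10:7


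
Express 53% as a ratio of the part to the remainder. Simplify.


Part = 53%, Remainder = 47%
Ratio = 53:47
GCD(53, 47) = 1
Simplify: 53:47 = 53:47

53:47


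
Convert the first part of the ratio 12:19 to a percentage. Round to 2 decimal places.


Total parts = 12 + 19 = 31
First part fraction = 12/31
Percentage = (12/31) * 100
= 0.387097 * 100
= 38.71%

38.71


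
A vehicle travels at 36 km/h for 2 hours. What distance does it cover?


Using distance = speed * time
Speed = 36 km/h
Time = 2 hours
Distance = 36 * 2
= 72 km

72


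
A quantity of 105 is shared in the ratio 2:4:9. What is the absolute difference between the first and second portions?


Total parts = 2 + 4 + 9 = 15
Value per part = 105 / 15 = 7
Shares: 2*7=14, 4*7=28, 9*7=63
First share = 14, second share = 28
Difference = |14 - 28| = 14

14


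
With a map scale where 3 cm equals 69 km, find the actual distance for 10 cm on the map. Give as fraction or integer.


Map scale: 3 cm = 69 km
Measured distance on map = 10 cm
Set up proportion: 10 * 69 / 3
= 690 / 3
= 230 km

230


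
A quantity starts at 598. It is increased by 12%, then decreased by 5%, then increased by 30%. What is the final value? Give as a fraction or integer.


Start: 598
Step 1: increase by 12% => multiply by 112/100
  598 * 112/100 = 16744/25
Step 2: decrease by 5% => multiply by 95/100
  16744/25 * 95/100 = 79534/125
Step 3: increase by 30% => multiply by 130/100
  79534/125 * 130/100 = 516971/625
Final value = 516971/625

516971/625


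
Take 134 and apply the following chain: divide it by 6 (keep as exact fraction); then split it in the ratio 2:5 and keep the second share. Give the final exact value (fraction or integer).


Start with 134.
Step 1: Divide by 6: 134 / 6 = 67/3
Step 2: Split 2:5, second share = 67/3 * 5/7 = 335/21
Final result = 335/21

335/21


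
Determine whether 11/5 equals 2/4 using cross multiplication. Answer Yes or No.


Cross multiply to check 11/5 = 2/4
Left cross product: 11 * 4 = 44
Right cross product: 5 * 2 = 10
44 != 10
Not equal, so proportions differ => No

No


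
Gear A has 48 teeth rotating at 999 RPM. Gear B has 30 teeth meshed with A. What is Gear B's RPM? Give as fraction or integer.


Gear ratio: teeth_A * RPM_A = teeth_B * RPM_B
48 * 999 = 30 * RPM_B
47952 = 30 * RPM_B
RPM_B = 47952 / 30
RPM_B = 7992/5

7992/5


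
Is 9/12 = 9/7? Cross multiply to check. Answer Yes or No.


Cross multiply to check 9/12 = 9/7
Left cross product: 9 * 7 = 63
Right cross product: 12 * 9 = 108
63 != 108
Not equal, so proportions differ => No

No


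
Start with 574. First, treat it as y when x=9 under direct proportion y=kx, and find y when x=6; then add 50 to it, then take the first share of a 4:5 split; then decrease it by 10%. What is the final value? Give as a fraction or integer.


Start with 574.
Step 1: Direct prop: k = (574)/9; new y = k*6 = 574*6/9 = 1148/3
Step 2: Add 50: 1148/3+50=1298/3; split 4:5 first = 1298/3*4/9 = 5192/27
Step 3: Decrease by 10%: 5192/27 * 90/100 = 2596/15
Final result = 2596/15

2596/15


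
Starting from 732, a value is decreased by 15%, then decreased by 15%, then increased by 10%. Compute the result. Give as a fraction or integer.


Start: 732
Step 1: decrease by 15% => multiply by 85/100
  732 * 85/100 = 3111/5
Step 2: decrease by 15% => multiply by 85/100
  3111/5 * 85/100 = 52887/100
Step 3: increase by 10% => multiply by 110/100
  52887/100 * 110/100 = 581757/1000
Final value = 581757/1000

581757/1000


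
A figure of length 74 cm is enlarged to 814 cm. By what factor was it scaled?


Original length = 74 cm
Scaled length = 814 cm
Scale factor = 814 / 74
= 11

11


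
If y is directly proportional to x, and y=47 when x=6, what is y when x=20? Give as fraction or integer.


Direct proportion: y = kx
Find k: k = 47/6 = 47/6
Compute y at x=20: y = 47/6 * 20
y = 470/3

470/3


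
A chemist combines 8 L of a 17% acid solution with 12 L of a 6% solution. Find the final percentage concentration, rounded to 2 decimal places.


Solute in mixture 1 = 17% of 8 L = 8*17/100 = 34/25 L
Solute in mixture 2 = 6% of 12 L = 12*6/100 = 18/25 L
Total solute = 34/25 + 18/25 = 52/25 L
Total volume = 8 + 12 = 20 L
Final concentration = 52/25/20 * 100 = 10.40%

10.40


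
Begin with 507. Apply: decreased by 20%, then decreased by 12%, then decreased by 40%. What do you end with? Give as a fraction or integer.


Start: 507
Step 1: decrease by 20% => multiply by 80/100
  507 * 80/100 = 2028/5
Step 2: decrease by 12% => multiply by 88/100
  2028/5 * 88/100 = 44616/125
Step 3: decrease by 40% => multiply by 60/100
  44616/125 * 60/100 = 133848/625
Final value = 133848/625

133848/625


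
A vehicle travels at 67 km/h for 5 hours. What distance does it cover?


Using distance = speed * time
Speed = 67 km/h
Time = 5 hours
Distance = 67 * 5
= 335 km

335


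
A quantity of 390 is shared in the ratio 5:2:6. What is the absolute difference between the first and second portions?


Total parts = 5 + 2 + 6 = 13
Value per part = 390 / 13 = 30
Shares: 5*30=150, 2*30=60, 6*30=180
First share = 150, second share = 60
Difference = |150 - 60| = 90

90


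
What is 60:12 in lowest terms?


Find GCD(60, 12)
GCD = 12
Divide both by 12: 60/12 = 5, 12/12 = 1
Simplified ratio = 5:1

5:1


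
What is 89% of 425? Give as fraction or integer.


Compute 89% of 425
Convert percentage: 89% = 89/100
Multiply: 425 * 89/100
= 37825/100
= 1513/4

1513/4


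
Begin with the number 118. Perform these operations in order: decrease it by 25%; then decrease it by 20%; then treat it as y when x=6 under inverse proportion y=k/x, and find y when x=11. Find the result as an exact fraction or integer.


Start with 118.
Step 1: Decrease by 25%: 118 * 75/100 = 177/2
Step 2: Decrease by 20%: 177/2 * 80/100 = 354/5
Step 3: Inverse prop: k = (354/5)*6; new y = k/11 = 354/5*6/11 = 2124/55
Final result = 2124/55

2124/55


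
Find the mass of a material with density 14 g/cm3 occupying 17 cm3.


Using mass = density * volume
Density = 14 g/cm3
Volume = 17 cm3
Mass = 14 * 17
= 238 g

238


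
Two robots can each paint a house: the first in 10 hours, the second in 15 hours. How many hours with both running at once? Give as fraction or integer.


Rate of A = 1/10 job per hour
Rate of B = 1/15 job per hour
Combined rate = 1/10 + 1/15
Find common denominator: (15 + 10)/(10*15) = 25/150
Combined rate = 1/6 job per hour
Time together = 1 / (1/6) = 6 hours

6


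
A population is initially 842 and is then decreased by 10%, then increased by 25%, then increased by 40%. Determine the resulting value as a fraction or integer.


Start: 842
Step 1: decrease by 10% => multiply by 90/100
  842 * 90/100 = 3789/5
Step 2: increase by 25% => multiply by 125/100
  3789/5 * 125/100 = 3789/4
Step 3: increase by 40% => multiply by 140/100
  3789/4 * 140/100 = 26523/20
Final value = 26523/20

26523/20


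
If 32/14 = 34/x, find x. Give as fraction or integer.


Setting up: 32/14 = 34/x
Cross multiply: 32 * x = 14 * 34
32x = 476
x = 476/32
x = 119/8

119/8


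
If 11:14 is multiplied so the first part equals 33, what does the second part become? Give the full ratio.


Original ratio: 11:14
First term target: 33
Scale factor = 33 / 11 = 3
Multiply second term: 14 * 3 = 42
Equivalent ratio = 33:42

33:42


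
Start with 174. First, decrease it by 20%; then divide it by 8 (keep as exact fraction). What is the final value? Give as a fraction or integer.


Start with 174.
Step 1: Decrease by 20%: 174 * 80/100 = 696/5
Step 2: Divide by 8: 696/5 / 8 = 87/5
Final result = 87/5

87/5


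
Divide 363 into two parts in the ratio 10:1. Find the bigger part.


Total parts = 10 + 1 = 11
Value per part = 363 / 11 = 33
First share = 10 * 33 = 330
Second share = 1 * 33 = 33
Larger share = 330

330


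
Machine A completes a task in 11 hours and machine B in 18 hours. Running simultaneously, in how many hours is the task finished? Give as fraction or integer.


Rate of A = 1/11 job per hour
Rate of B = 1/18 job per hour
Combined rate = 1/11 + 1/18
Find common denominator: (18 + 11)/(11*18) = 29/198
Combined rate = 29/198 job per hour
Time together = 1 / (29/198) = 198/29 hours

198/29


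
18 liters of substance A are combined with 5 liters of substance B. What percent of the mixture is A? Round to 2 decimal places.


Volume of A = 18 L
Volume of B = 5 L
Total volume = 18 + 5 = 23 L
Percentage of A = (18/23) * 100
= 78.26%

78.26


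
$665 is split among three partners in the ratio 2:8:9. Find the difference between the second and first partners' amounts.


Total parts = 2 + 8 + 9 = 19
Value per part = 665 / 19 = 35
Shares: 2*35=70, 8*35=280, 9*35=315
Second share = 280, first share = 70
Difference = |280 - 70| = 210

210


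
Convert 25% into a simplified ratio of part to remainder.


Part = 25%, Remainder = 75%
Ratio = 25:75
GCD(25, 75) = 25
Simplify: 1:3 = 1:3

1:3


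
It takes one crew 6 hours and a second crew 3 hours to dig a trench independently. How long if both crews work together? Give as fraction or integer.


Rate of A = 1/6 job per hour
Rate of B = 1/3 job per hour
Combined rate = 1/6 + 1/3
Find common denominator: (3 + 6)/(6*3) = 9/18
Combined rate = 1/2 job per hour
Time together = 1 / (1/2) = 2 hours

2


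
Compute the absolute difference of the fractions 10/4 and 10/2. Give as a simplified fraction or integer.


Simplify: 10/4 = 5/2 and 10/2 = 5
Find common denominator: LCD = 2
Convert: 5/2 and 10/2
Difference = |5 - 10|/2 = 5/2
Simplified = 5/2

5/2


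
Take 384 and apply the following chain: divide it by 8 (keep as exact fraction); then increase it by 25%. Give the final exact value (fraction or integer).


Start with 384.
Step 1: Divide by 8: 384 / 8 = 48
Step 2: Increase by 25%: 48 * 125/100 = 60
Final result = 60

60


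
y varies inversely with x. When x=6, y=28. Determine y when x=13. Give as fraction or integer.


Inverse proportion: y = k/x
Find k: k = 6 * 28 = 168
Compute y at x=13: y = 168/13
y = 168/13

168/13


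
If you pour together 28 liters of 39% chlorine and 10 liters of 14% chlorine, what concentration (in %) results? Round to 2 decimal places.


Solute in mixture 1 = 39% of 28 L = 28*39/100 = 273/25 L
Solute in mixture 2 = 14% of 10 L = 10*14/100 = 7/5 L
Total solute = 273/25 + 7/5 = 308/25 L
Total volume = 28 + 10 = 38 L
Final concentration = 308/25/38 * 100 = 32.42%

32.42


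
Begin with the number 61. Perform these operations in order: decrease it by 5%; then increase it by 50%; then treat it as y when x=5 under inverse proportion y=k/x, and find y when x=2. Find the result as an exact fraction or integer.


Start with 61.
Step 1: Decrease by 5%: 61 * 95/100 = 1159/20
Step 2: Increase by 50%: 1159/20 * 150/100 = 3477/40
Step 3: Inverse prop: k = (3477/40)*5; new y = k/2 = 3477/40*5/2 = 3477/16
Final result = 3477/16

3477/16


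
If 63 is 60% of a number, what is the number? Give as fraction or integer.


Given: 63 is 60% of the whole
Set up: 63 = 60/100 * whole
whole = 63 * 100 / 60
whole = 6300 / 60
whole = 105

105


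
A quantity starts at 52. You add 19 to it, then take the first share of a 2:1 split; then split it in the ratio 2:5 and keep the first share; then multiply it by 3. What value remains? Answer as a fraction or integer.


Start with 52.
Step 1: Add 19: 52+19=71; split 2:1 first = 71*2/3 = 142/3
Step 2: Split 2:5, first share = 142/3 * 2/7 = 284/21
Step 3: Multiply by 3: 284/21 * 3 = 284/7
Final result = 284/7

284/7


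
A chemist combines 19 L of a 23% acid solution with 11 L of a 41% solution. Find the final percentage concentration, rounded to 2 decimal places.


Solute in mixture 1 = 23% of 19 L = 19*23/100 = 437/100 L
Solute in mixture 2 = 41% of 11 L = 11*41/100 = 451/100 L
Total solute = 437/100 + 451/100 = 222/25 L
Total volume = 19 + 11 = 30 L
Final concentration = 222/25/30 * 100 = 29.60%

29.60


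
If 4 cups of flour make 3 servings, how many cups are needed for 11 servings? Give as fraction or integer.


Original: 4 cups for 3 servings
Target servings = 11
Scaling factor = 11/3
New amount = 4 * 11/3
= 44/3
= 44/3 cups

44/3


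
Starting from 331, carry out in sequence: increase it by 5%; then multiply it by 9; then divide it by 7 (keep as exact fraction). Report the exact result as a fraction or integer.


Start with 331.
Step 1: Increase by 5%: 331 * 105/100 = 6951/20
Step 2: Multiply by 9: 6951/20 * 9 = 62559/20
Step 3: Divide by 7: 62559/20 / 7 = 8937/20
Final result = 8937/20

8937/20


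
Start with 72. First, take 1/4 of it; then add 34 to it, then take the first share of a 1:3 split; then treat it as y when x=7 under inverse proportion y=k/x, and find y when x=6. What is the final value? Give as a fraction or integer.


Start with 72.
Step 1: Take 1/4: 72 * 1/4 = 18
Step 2: Add 34: 18+34=52; split 1:3 first = 52*1/4 = 13
Step 3: Inverse prop: k = (13)*7; new y = k/6 = 13*7/6 = 91/6
Final result = 91/6

91/6
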